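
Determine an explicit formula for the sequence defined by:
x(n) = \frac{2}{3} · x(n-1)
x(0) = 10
Pure geometric recurrence with ratio \frac{2}{3}.
By induction x(n) = x(0) · (\frac{2}{3})^n = 10 \left(\frac{2}{3}\right)^{n}.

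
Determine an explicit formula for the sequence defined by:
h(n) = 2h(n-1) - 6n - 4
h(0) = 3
First-order linear with linear forcing.
Homogeneous solution: h_h(n) = A·(2)^n.
Try particular h_p(n) = pn + q. Substituting:
  pn + q = 2(p(n-1) + q) - 6n - 4.
Matching the n-coefficient: p = 2p - 6 ⇒ p = 6.
Matching constants: q = -2p + 2q - 4 ⇒ q = 16.
General: h(n) = A·(2)^n + 6 n + 16.
Apply h(0) = 3: A + 16 = 3 ⇒ A = -13.
So h(n) = - 13 \cdot 2^{n} + 6 n + 16.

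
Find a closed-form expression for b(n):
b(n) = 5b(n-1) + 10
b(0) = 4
First-order linear non-homogeneous.
Homogeneous solution: b_h(n) = A·(5)^n.
Try constant particular solution b_p = K: K = 5K + 10 ⇒ K = - \frac{5}{2}.
General: b(n) = A·(5)^n - \frac{5}{2}.
Apply b(0) = 4: A - \frac{5}{2} = 4 ⇒ A = \frac{13}{2}.
So b(n) = \frac{13 \cdot 5^{n}}{2} - \frac{5}{2}.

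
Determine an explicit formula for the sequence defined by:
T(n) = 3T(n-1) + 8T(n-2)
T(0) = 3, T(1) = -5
Characteristic equation: x² - 3x - 8 = 0.
Discriminant Δ = (3)² + 4·(8) = 41.
Roots r₁,₂ = (3 ± √41)/2, so r₁ = \frac{3}{2} + \frac{\sqrt{41}}{2}, r₂ = \frac{3}{2} - \frac{\sqrt{41}}{2}.
General solution: T(n) = A·r₁^n + B·r₂^n.
From the initial conditions, A + B = 3 and r₁A + r₂B = -5.
Since r₁ - r₂ = √41: A = (-5 - (3)r₂)/√41 = \frac{3}{2} - \frac{19 \sqrt{41}}{82}, and B = 3 - A = \frac{19 \sqrt{41}}{82} + \frac{3}{2}.
So T(n) = \left(\frac{3}{2} - \frac{19 \sqrt{41}}{82}\right)\left(\frac{3}{2} + \frac{\sqrt{41}}{2}\right)^n + \left(\frac{19 \sqrt{41}}{82} + \frac{3}{2}\right)\left(\frac{3}{2} - \frac{\sqrt{41}}{2}\right)^n.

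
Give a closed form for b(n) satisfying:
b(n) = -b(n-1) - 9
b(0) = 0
First-order linear non-homogeneous.
Homogeneous solution: b_h(n) = A·(-1)^n.
Try constant particular solution b_p = K: K = -K - 9 ⇒ K = - \frac{9}{2}.
General: b(n) = A·(-1)^n - \frac{9}{2}.
Apply b(0) = 0: A - \frac{9}{2} = 0 ⇒ A = \frac{9}{2}.
So b(n) = \frac{9 \left(-1\right)^{n}}{2} - \frac{9}{2}.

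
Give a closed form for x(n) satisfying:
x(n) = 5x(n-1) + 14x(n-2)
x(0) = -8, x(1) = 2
Characteristic equation: x² - 5x - 14 = 0, which factors as (x - (7))(x - (-2)) = 0.
Roots r₁ = 7, r₂ = -2 (distinct).
General solution: x(n) = A·(7)^n + B·(-2)^n.
From x(0) = -8: A + B = -8.
From x(1) = 2: 7A - 2B = 2.
Solving: A = - \frac{14}{9}, B = - \frac{58}{9}.
So x(n) = - \frac{58 \left(-2\right)^{n}}{9} - \frac{14 \cdot 7^{n}}{9}.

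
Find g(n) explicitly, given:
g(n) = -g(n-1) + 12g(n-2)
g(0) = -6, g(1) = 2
Characteristic equation: x² + x - 12 = 0, which factors as (x - (-4))(x - (3)) = 0.
Roots r₁ = -4, r₂ = 3 (distinct).
General solution: g(n) = A·(-4)^n + B·(3)^n.
From g(0) = -6: A + B = -6.
From g(1) = 2: -4A + 3B = 2.
Solving: A = - \frac{20}{7}, B = - \frac{22}{7}.
So g(n) = - \frac{20 \left(-4\right)^{n}}{7} - \frac{22 \cdot 3^{n}}{7}.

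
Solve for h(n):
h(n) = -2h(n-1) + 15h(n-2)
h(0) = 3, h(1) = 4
Characteristic equation: x² + 2x - 15 = 0, which factors as (x - (-5))(x - (3)) = 0.
Roots r₁ = -5, r₂ = 3 (distinct).
General solution: h(n) = A·(-5)^n + B·(3)^n.
From h(0) = 3: A + B = 3.
From h(1) = 4: -5A + 3B = 4.
Solving: A = \frac{5}{8}, B = \frac{19}{8}.
So h(n) = \frac{5 \left(-5\right)^{n}}{8} + \frac{19 \cdot 3^{n}}{8}.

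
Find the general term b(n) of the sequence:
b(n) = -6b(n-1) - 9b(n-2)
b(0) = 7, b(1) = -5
Characteristic equation: x² + 6x + 9 = 0, which is (x - (-3))².
Repeated root r = -3.
General solution: b(n) = (A + Bn)·(-3)^n.
From b(0) = 7: A = 7.
From b(1) = -5: (A + B)·(-3) = -5 ⇒ B = - \frac{16}{3}.
So b(n) = \left(7 - \frac{16 n}{3}\right) \cdot (-3)^n.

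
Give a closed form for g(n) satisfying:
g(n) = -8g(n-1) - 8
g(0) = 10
First-order linear non-homogeneous.
Homogeneous solution: g_h(n) = A·(-8)^n.
Try constant particular solution g_p = K: K = -8K - 8 ⇒ K = - \frac{8}{9}.
General: g(n) = A·(-8)^n - \frac{8}{9}.
Apply g(0) = 10: A - \frac{8}{9} = 10 ⇒ A = \frac{98}{9}.
So g(n) = \frac{98 \left(-8\right)^{n}}{9} - \frac{8}{9}.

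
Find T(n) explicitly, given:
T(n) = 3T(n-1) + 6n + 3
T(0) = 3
First-order linear with linear forcing.
Homogeneous solution: T_h(n) = A·(3)^n.
Try particular T_p(n) = pn + q. Substituting:
  pn + q = 3(p(n-1) + q) + 6n + 3.
Matching the n-coefficient: p = 3p + 6 ⇒ p = -3.
Matching constants: q = -3p + 3q + 3 ⇒ q = -6.
General: T(n) = A·(3)^n - 3 n - 6.
Apply T(0) = 3: A - 6 = 3 ⇒ A = 9.
So T(n) = 9 \cdot 3^{n} - 3 n - 6.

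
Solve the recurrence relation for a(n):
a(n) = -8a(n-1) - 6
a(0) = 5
First-order linear non-homogeneous.
Homogeneous solution: a_h(n) = A·(-8)^n.
Try constant particular solution a_p = K: K = -8K - 6 ⇒ K = - \frac{2}{3}.
General: a(n) = A·(-8)^n - \frac{2}{3}.
Apply a(0) = 5: A - \frac{2}{3} = 5 ⇒ A = \frac{17}{3}.
So a(n) = \frac{17 \left(-8\right)^{n}}{3} - \frac{2}{3}.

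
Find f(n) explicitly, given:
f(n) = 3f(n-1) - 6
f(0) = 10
First-order linear non-homogeneous.
Homogeneous solution: f_h(n) = A·(3)^n.
Try constant particular solution f_p = K: K = 3K - 6 ⇒ K = 3.
General: f(n) = A·(3)^n + 3.
Apply f(0) = 10: A + 3 = 10 ⇒ A = 7.
So f(n) = 7 \cdot 3^{n} + 3.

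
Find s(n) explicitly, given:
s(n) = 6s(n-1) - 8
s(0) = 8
First-order linear non-homogeneous.
Homogeneous solution: s_h(n) = A·(6)^n.
Try constant particular solution s_p = K: K = 6K - 8 ⇒ K = \frac{8}{5}.
General: s(n) = A·(6)^n + \frac{8}{5}.
Apply s(0) = 8: A + \frac{8}{5} = 8 ⇒ A = \frac{32}{5}.
So s(n) = \frac{32 \cdot 6^{n}}{5} + \frac{8}{5}.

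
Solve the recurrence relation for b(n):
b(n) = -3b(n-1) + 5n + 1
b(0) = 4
First-order linear with linear forcing.
Homogeneous solution: b_h(n) = A·(-3)^n.
Try particular b_p(n) = pn + q. Substituting:
  pn + q = -3(p(n-1) + q) + 5n + 1.
Matching the n-coefficient: p = -3p + 5 ⇒ p = \frac{5}{4}.
Matching constants: q = 3p - 3q + 1 ⇒ q = \frac{19}{16}.
General: b(n) = A·(-3)^n + \frac{5 n}{4} + \frac{19}{16}.
Apply b(0) = 4: A + \frac{19}{16} = 4 ⇒ A = \frac{45}{16}.
So b(n) = \frac{45 \left(-3\right)^{n}}{16} + \frac{5 n}{4} + \frac{19}{16}.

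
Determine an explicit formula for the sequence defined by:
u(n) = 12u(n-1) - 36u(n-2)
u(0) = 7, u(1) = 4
Characteristic equation: x² - 12x + 36 = 0, which is (x - (6))².
Repeated root r = 6.
General solution: u(n) = (A + Bn)·(6)^n.
From u(0) = 7: A = 7.
From u(1) = 4: (A + B)·(6) = 4 ⇒ B = - \frac{19}{3}.
So u(n) = \left(7 - \frac{19 n}{3}\right) \cdot (6)^n.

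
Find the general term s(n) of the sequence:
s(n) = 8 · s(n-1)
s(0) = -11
Pure geometric recurrence with ratio 8.
By induction s(n) = s(0) · (8)^n = - 11 \cdot 8^{n}.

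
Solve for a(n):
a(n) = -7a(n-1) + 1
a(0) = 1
First-order linear non-homogeneous.
Homogeneous solution: a_h(n) = A·(-7)^n.
Try constant particular solution a_p = K: K = -7K + 1 ⇒ K = \frac{1}{8}.
General: a(n) = A·(-7)^n + \frac{1}{8}.
Apply a(0) = 1: A + \frac{1}{8} = 1 ⇒ A = \frac{7}{8}.
So a(n) = \frac{7 \left(-7\right)^{n}}{8} + \frac{1}{8}.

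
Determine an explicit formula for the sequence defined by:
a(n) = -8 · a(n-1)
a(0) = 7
Pure geometric recurrence with ratio -8.
By induction a(n) = a(0) · (-8)^n = 7 \left(-8\right)^{n}.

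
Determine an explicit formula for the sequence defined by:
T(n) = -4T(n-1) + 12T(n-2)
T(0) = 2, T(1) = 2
Characteristic equation: x² + 4x - 12 = 0, which factors as (x - (-6))(x - (2)) = 0.
Roots r₁ = -6, r₂ = 2 (distinct).
General solution: T(n) = A·(-6)^n + B·(2)^n.
From T(0) = 2: A + B = 2.
From T(1) = 2: -6A + 2B = 2.
Solving: A = \frac{1}{4}, B = \frac{7}{4}.
So T(n) = \frac{\left(-6\right)^{n}}{4} + \frac{7 \cdot 2^{n}}{4}.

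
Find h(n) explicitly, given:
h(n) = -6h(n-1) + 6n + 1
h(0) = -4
First-order linear with linear forcing.
Homogeneous solution: h_h(n) = A·(-6)^n.
Try particular h_p(n) = pn + q. Substituting:
  pn + q = -6(p(n-1) + q) + 6n + 1.
Matching the n-coefficient: p = -6p + 6 ⇒ p = \frac{6}{7}.
Matching constants: q = 6p - 6q + 1 ⇒ q = \frac{43}{49}.
General: h(n) = A·(-6)^n + \frac{6 n}{7} + \frac{43}{49}.
Apply h(0) = -4: A + \frac{43}{49} = -4 ⇒ A = - \frac{239}{49}.
So h(n) = - \frac{239 \left(-6\right)^{n}}{49} + \frac{6 n}{7} + \frac{43}{49}.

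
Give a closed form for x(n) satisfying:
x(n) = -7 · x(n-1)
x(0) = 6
Pure geometric recurrence with ratio -7.
By induction x(n) = x(0) · (-7)^n = 6 \left(-7\right)^{n}.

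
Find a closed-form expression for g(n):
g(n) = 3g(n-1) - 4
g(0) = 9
First-order linear non-homogeneous.
Homogeneous solution: g_h(n) = A·(3)^n.
Try constant particular solution g_p = K: K = 3K - 4 ⇒ K = 2.
General: g(n) = A·(3)^n + 2.
Apply g(0) = 9: A + 2 = 9 ⇒ A = 7.
So g(n) = 7 \cdot 3^{n} + 2.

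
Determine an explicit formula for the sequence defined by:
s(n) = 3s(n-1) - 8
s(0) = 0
First-order linear non-homogeneous.
Homogeneous solution: s_h(n) = A·(3)^n.
Try constant particular solution s_p = K: K = 3K - 8 ⇒ K = 4.
General: s(n) = A·(3)^n + 4.
Apply s(0) = 0: A + 4 = 0 ⇒ A = -4.
So s(n) = 4 - 4 \cdot 3^{n}.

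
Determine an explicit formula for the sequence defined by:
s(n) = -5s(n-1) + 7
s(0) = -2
First-order linear non-homogeneous.
Homogeneous solution: s_h(n) = A·(-5)^n.
Try constant particular solution s_p = K: K = -5K + 7 ⇒ K = \frac{7}{6}.
General: s(n) = A·(-5)^n + \frac{7}{6}.
Apply s(0) = -2: A + \frac{7}{6} = -2 ⇒ A = - \frac{19}{6}.
So s(n) = \frac{7}{6} - \frac{19 \left(-5\right)^{n}}{6}.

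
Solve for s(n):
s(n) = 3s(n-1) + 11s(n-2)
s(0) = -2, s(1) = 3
Characteristic equation: x² - 3x - 11 = 0.
Discriminant Δ = (3)² + 4·(11) = 53.
Roots r₁,₂ = (3 ± √53)/2, so r₁ = \frac{3}{2} + \frac{\sqrt{53}}{2}, r₂ = \frac{3}{2} - \frac{\sqrt{53}}{2}.
General solution: s(n) = A·r₁^n + B·r₂^n.
From the initial conditions, A + B = -2 and r₁A + r₂B = 3.
Since r₁ - r₂ = √53: A = (3 - (-2)r₂)/√53 = -1 + \frac{6 \sqrt{53}}{53}, and B = -2 - A = -1 - \frac{6 \sqrt{53}}{53}.
So s(n) = \left(-1 + \frac{6 \sqrt{53}}{53}\right)\left(\frac{3}{2} + \frac{\sqrt{53}}{2}\right)^n + \left(-1 - \frac{6 \sqrt{53}}{53}\right)\left(\frac{3}{2} - \frac{\sqrt{53}}{2}\right)^n.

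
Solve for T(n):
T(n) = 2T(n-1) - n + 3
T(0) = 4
First-order linear with linear forcing.
Homogeneous solution: T_h(n) = A·(2)^n.
Try particular T_p(n) = pn + q. Substituting:
  pn + q = 2(p(n-1) + q) - n + 3.
Matching the n-coefficient: p = 2p - 1 ⇒ p = 1.
Matching constants: q = -2p + 2q + 3 ⇒ q = -1.
General: T(n) = A·(2)^n + n - 1.
Apply T(0) = 4: A - 1 = 4 ⇒ A = 5.
So T(n) = 5 \cdot 2^{n} + n - 1.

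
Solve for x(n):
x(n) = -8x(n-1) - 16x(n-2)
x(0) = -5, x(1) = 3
Characteristic equation: x² + 8x + 16 = 0, which is (x - (-4))².
Repeated root r = -4.
General solution: x(n) = (A + Bn)·(-4)^n.
From x(0) = -5: A = -5.
From x(1) = 3: (A + B)·(-4) = 3 ⇒ B = \frac{17}{4}.
So x(n) = \left(\frac{17 n}{4} - 5\right) \cdot (-4)^n.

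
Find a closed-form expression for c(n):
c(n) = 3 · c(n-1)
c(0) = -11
Pure geometric recurrence with ratio 3.
By induction c(n) = c(0) · (3)^n = - 11 \cdot 3^{n}.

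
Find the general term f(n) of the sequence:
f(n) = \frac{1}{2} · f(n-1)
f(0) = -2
Pure geometric recurrence with ratio \frac{1}{2}.
By induction f(n) = f(0) · (\frac{1}{2})^n = - 2 \cdot 2^{- n}.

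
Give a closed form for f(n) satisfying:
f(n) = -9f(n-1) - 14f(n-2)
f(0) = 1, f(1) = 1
Characteristic equation: x² + 9x + 14 = 0, which factors as (x - (-7))(x - (-2)) = 0.
Roots r₁ = -7, r₂ = -2 (distinct).
General solution: f(n) = A·(-7)^n + B·(-2)^n.
From f(0) = 1: A + B = 1.
From f(1) = 1: -7A - 2B = 1.
Solving: A = - \frac{3}{5}, B = \frac{8}{5}.
So f(n) = \frac{8 \left(-2\right)^{n}}{5} - \frac{3 \left(-7\right)^{n}}{5}.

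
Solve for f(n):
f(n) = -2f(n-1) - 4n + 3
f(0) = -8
First-order linear with linear forcing.
Homogeneous solution: f_h(n) = A·(-2)^n.
Try particular f_p(n) = pn + q. Substituting:
  pn + q = -2(p(n-1) + q) - 4n + 3.
Matching the n-coefficient: p = -2p - 4 ⇒ p = - \frac{4}{3}.
Matching constants: q = 2p - 2q + 3 ⇒ q = \frac{1}{9}.
General: f(n) = A·(-2)^n - \frac{4 n}{3} + \frac{1}{9}.
Apply f(0) = -8: A + \frac{1}{9} = -8 ⇒ A = - \frac{73}{9}.
So f(n) = - \frac{73 \left(-2\right)^{n}}{9} - \frac{4 n}{3} + \frac{1}{9}.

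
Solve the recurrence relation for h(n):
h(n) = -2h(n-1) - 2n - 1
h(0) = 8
First-order linear with linear forcing.
Homogeneous solution: h_h(n) = A·(-2)^n.
Try particular h_p(n) = pn + q. Substituting:
  pn + q = -2(p(n-1) + q) - 2n - 1.
Matching the n-coefficient: p = -2p - 2 ⇒ p = - \frac{2}{3}.
Matching constants: q = 2p - 2q - 1 ⇒ q = - \frac{7}{9}.
General: h(n) = A·(-2)^n - \frac{2 n}{3} - \frac{7}{9}.
Apply h(0) = 8: A - \frac{7}{9} = 8 ⇒ A = \frac{79}{9}.
So h(n) = \frac{79 \left(-2\right)^{n}}{9} - \frac{2 n}{3} - \frac{7}{9}.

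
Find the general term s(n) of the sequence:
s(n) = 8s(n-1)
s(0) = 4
This is a homogeneous first-order recurrence with ratio 8.
By induction s(n) = s(0) · (8)^n = 4 \cdot 8^{n}.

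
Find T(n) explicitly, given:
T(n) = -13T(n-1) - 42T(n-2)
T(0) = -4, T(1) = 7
Characteristic equation: x² + 13x + 42 = 0, which factors as (x - (-6))(x - (-7)) = 0.
Roots r₁ = -6, r₂ = -7 (distinct).
General solution: T(n) = A·(-6)^n + B·(-7)^n.
From T(0) = -4: A + B = -4.
From T(1) = 7: -6A - 7B = 7.
Solving: A = -21, B = 17.
So T(n) = - 21 \left(-6\right)^{n} + 17 \left(-7\right)^{n}.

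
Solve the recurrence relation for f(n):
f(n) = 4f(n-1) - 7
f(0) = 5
First-order linear non-homogeneous.
Homogeneous solution: f_h(n) = A·(4)^n.
Try constant particular solution f_p = K: K = 4K - 7 ⇒ K = \frac{7}{3}.
General: f(n) = A·(4)^n + \frac{7}{3}.
Apply f(0) = 5: A + \frac{7}{3} = 5 ⇒ A = \frac{8}{3}.
So f(n) = \frac{8 \cdot 4^{n}}{3} + \frac{7}{3}.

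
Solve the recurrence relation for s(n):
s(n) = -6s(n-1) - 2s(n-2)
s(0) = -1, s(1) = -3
Characteristic equation: x² + 6x + 2 = 0.
Discriminant Δ = (-6)² + 4·(-2) = 28.
Roots r₁,₂ = (-6 ± √28)/2, so r₁ = -3 + \sqrt{7}, r₂ = -3 - \sqrt{7}.
General solution: s(n) = A·r₁^n + B·r₂^n.
From the initial conditions, A + B = -1 and r₁A + r₂B = -3.
Since r₁ - r₂ = √28: A = (-3 - (-1)r₂)/√28 = - \frac{3 \sqrt{7}}{7} - \frac{1}{2}, and B = -1 - A = - \frac{1}{2} + \frac{3 \sqrt{7}}{7}.
So s(n) = \left(- \frac{3 \sqrt{7}}{7} - \frac{1}{2}\right)\left(-3 + \sqrt{7}\right)^n + \left(- \frac{1}{2} + \frac{3 \sqrt{7}}{7}\right)\left(-3 - \sqrt{7}\right)^n.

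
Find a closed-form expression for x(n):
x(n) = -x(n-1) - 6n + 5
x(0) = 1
First-order linear with linear forcing.
Homogeneous solution: x_h(n) = A·(-1)^n.
Try particular x_p(n) = pn + q. Substituting:
  pn + q = -(p(n-1) + q) - 6n + 5.
Matching the n-coefficient: p = -p - 6 ⇒ p = -3.
Matching constants: q = p - q + 5 ⇒ q = 1.
General: x(n) = A·(-1)^n - 3 n + 1.
Apply x(0) = 1: A + 1 = 1 ⇒ A = 0.
So x(n) = 1 - 3 n.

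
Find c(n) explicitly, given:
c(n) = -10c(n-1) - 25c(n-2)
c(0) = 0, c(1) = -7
Characteristic equation: x² + 10x + 25 = 0, which is (x - (-5))².
Repeated root r = -5.
General solution: c(n) = (A + Bn)·(-5)^n.
From c(0) = 0: A = 0.
From c(1) = -7: (A + B)·(-5) = -7 ⇒ B = \frac{7}{5}.
So c(n) = \left(\frac{7 n}{5}\right) \cdot (-5)^n.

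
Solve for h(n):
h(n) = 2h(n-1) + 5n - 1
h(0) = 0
First-order linear with linear forcing.
Homogeneous solution: h_h(n) = A·(2)^n.
Try particular h_p(n) = pn + q. Substituting:
  pn + q = 2(p(n-1) + q) + 5n - 1.
Matching the n-coefficient: p = 2p + 5 ⇒ p = -5.
Matching constants: q = -2p + 2q - 1 ⇒ q = -9.
General: h(n) = A·(2)^n - 5 n - 9.
Apply h(0) = 0: A - 9 = 0 ⇒ A = 9.
So h(n) = 9 \cdot 2^{n} - 5 n - 9.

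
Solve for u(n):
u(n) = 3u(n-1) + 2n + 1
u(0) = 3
First-order linear with linear forcing.
Homogeneous solution: u_h(n) = A·(3)^n.
Try particular u_p(n) = pn + q. Substituting:
  pn + q = 3(p(n-1) + q) + 2n + 1.
Matching the n-coefficient: p = 3p + 2 ⇒ p = -1.
Matching constants: q = -3p + 3q + 1 ⇒ q = -2.
General: u(n) = A·(3)^n - n - 2.
Apply u(0) = 3: A - 2 = 3 ⇒ A = 5.
So u(n) = 5 \cdot 3^{n} - n - 2.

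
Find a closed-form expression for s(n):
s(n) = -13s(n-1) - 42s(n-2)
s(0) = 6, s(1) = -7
Characteristic equation: x² + 13x + 42 = 0, which factors as (x - (-6))(x - (-7)) = 0.
Roots r₁ = -6, r₂ = -7 (distinct).
General solution: s(n) = A·(-6)^n + B·(-7)^n.
From s(0) = 6: A + B = 6.
From s(1) = -7: -6A - 7B = -7.
Solving: A = 35, B = -29.
So s(n) = 35 \left(-6\right)^{n} - 29 \left(-7\right)^{n}.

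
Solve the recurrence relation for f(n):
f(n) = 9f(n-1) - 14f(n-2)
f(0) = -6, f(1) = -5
Characteristic equation: x² - 9x + 14 = 0, which factors as (x - (2))(x - (7)) = 0.
Roots r₁ = 2, r₂ = 7 (distinct).
General solution: f(n) = A·(2)^n + B·(7)^n.
From f(0) = -6: A + B = -6.
From f(1) = -5: 2A + 7B = -5.
Solving: A = - \frac{37}{5}, B = \frac{7}{5}.
So f(n) = - \frac{37 \cdot 2^{n}}{5} + \frac{7 \cdot 7^{n}}{5}.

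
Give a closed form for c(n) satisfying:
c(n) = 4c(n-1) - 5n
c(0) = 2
First-order linear with linear forcing.
Homogeneous solution: c_h(n) = A·(4)^n.
Try particular c_p(n) = pn + q. Substituting:
  pn + q = 4(p(n-1) + q) - 5n.
Matching the n-coefficient: p = 4p - 5 ⇒ p = \frac{5}{3}.
Matching constants: q = -4p + 4q ⇒ q = \frac{20}{9}.
General: c(n) = A·(4)^n + \frac{5 n}{3} + \frac{20}{9}.
Apply c(0) = 2: A + \frac{20}{9} = 2 ⇒ A = - \frac{2}{9}.
So c(n) = - \frac{2 \cdot 4^{n}}{9} + \frac{5 n}{3} + \frac{20}{9}.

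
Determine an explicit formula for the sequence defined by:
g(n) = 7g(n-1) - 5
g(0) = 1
First-order linear non-homogeneous.
Homogeneous solution: g_h(n) = A·(7)^n.
Try constant particular solution g_p = K: K = 7K - 5 ⇒ K = \frac{5}{6}.
General: g(n) = A·(7)^n + \frac{5}{6}.
Apply g(0) = 1: A + \frac{5}{6} = 1 ⇒ A = \frac{1}{6}.
So g(n) = \frac{7^{n}}{6} + \frac{5}{6}.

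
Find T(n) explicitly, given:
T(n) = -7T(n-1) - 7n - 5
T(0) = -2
First-order linear with linear forcing.
Homogeneous solution: T_h(n) = A·(-7)^n.
Try particular T_p(n) = pn + q. Substituting:
  pn + q = -7(p(n-1) + q) - 7n - 5.
Matching the n-coefficient: p = -7p - 7 ⇒ p = - \frac{7}{8}.
Matching constants: q = 7p - 7q - 5 ⇒ q = - \frac{89}{64}.
General: T(n) = A·(-7)^n - \frac{7 n}{8} - \frac{89}{64}.
Apply T(0) = -2: A - \frac{89}{64} = -2 ⇒ A = - \frac{39}{64}.
So T(n) = - \frac{39 \left(-7\right)^{n}}{64} - \frac{7 n}{8} - \frac{89}{64}.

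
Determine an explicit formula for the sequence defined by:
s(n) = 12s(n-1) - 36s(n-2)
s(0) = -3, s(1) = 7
Characteristic equation: x² - 12x + 36 = 0, which is (x - (6))².
Repeated root r = 6.
General solution: s(n) = (A + Bn)·(6)^n.
From s(0) = -3: A = -3.
From s(1) = 7: (A + B)·(6) = 7 ⇒ B = \frac{25}{6}.
So s(n) = \left(\frac{25 n}{6} - 3\right) \cdot (6)^n.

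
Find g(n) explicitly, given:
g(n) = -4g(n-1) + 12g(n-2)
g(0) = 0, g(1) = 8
Characteristic equation: x² + 4x - 12 = 0, which factors as (x - (-6))(x - (2)) = 0.
Roots r₁ = -6, r₂ = 2 (distinct).
General solution: g(n) = A·(-6)^n + B·(2)^n.
From g(0) = 0: A + B = 0.
From g(1) = 8: -6A + 2B = 8.
Solving: A = -1, B = 1.
So g(n) = - \left(-6\right)^{n} + 2^{n}.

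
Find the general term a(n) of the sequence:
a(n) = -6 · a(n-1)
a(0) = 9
Pure geometric recurrence with ratio -6.
By induction a(n) = a(0) · (-6)^n = 9 \left(-6\right)^{n}.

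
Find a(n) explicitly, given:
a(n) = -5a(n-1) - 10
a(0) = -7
First-order linear non-homogeneous.
Homogeneous solution: a_h(n) = A·(-5)^n.
Try constant particular solution a_p = K: K = -5K - 10 ⇒ K = - \frac{5}{3}.
General: a(n) = A·(-5)^n - \frac{5}{3}.
Apply a(0) = -7: A - \frac{5}{3} = -7 ⇒ A = - \frac{16}{3}.
So a(n) = - \frac{16 \left(-5\right)^{n}}{3} - \frac{5}{3}.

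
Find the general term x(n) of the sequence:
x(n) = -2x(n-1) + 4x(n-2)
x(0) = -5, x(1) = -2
Characteristic equation: x² + 2x - 4 = 0.
Discriminant Δ = (-2)² + 4·(4) = 20.
Roots r₁,₂ = (-2 ± √20)/2, so r₁ = -1 + \sqrt{5}, r₂ = - \sqrt{5} - 1.
General solution: x(n) = A·r₁^n + B·r₂^n.
From the initial conditions, A + B = -5 and r₁A + r₂B = -2.
Since r₁ - r₂ = √20: A = (-2 - (-5)r₂)/√20 = - \frac{5}{2} - \frac{7 \sqrt{5}}{10}, and B = -5 - A = - \frac{5}{2} + \frac{7 \sqrt{5}}{10}.
So x(n) = \left(- \frac{5}{2} - \frac{7 \sqrt{5}}{10}\right)\left(-1 + \sqrt{5}\right)^n + \left(- \frac{5}{2} + \frac{7 \sqrt{5}}{10}\right)\left(- \sqrt{5} - 1\right)^n.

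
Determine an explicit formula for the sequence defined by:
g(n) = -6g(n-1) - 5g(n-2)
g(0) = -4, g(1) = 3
Characteristic equation: x² + 6x + 5 = 0, which factors as (x - (-5))(x - (-1)) = 0.
Roots r₁ = -5, r₂ = -1 (distinct).
General solution: g(n) = A·(-5)^n + B·(-1)^n.
From g(0) = -4: A + B = -4.
From g(1) = 3: -5A - B = 3.
Solving: A = \frac{1}{4}, B = - \frac{17}{4}.
So g(n) = - \frac{17 \left(-1\right)^{n}}{4} + \frac{\left(-5\right)^{n}}{4}.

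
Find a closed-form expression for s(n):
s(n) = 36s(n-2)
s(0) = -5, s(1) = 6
Characteristic equation: x² - 36 = 0, which factors as (x - (6))(x - (-6)) = 0.
Roots r₁ = 6, r₂ = -6 (distinct).
General solution: s(n) = A·(6)^n + B·(-6)^n.
From s(0) = -5: A + B = -5.
From s(1) = 6: 6A - 6B = 6.
Solving: A = -2, B = -3.
So s(n) = - 3 \left(-6\right)^{n} - 2 \cdot 6^{n}.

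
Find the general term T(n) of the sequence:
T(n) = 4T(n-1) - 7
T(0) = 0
First-order linear non-homogeneous.
Homogeneous solution: T_h(n) = A·(4)^n.
Try constant particular solution T_p = K: K = 4K - 7 ⇒ K = \frac{7}{3}.
General: T(n) = A·(4)^n + \frac{7}{3}.
Apply T(0) = 0: A + \frac{7}{3} = 0 ⇒ A = - \frac{7}{3}.
So T(n) = \frac{7}{3} - \frac{7 \cdot 4^{n}}{3}.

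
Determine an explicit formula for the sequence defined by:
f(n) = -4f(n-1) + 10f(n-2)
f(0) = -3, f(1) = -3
Characteristic equation: x² + 4x - 10 = 0.
Discriminant Δ = (-4)² + 4·(10) = 56.
Roots r₁,₂ = (-4 ± √56)/2, so r₁ = -2 + \sqrt{14}, r₂ = - \sqrt{14} - 2.
General solution: f(n) = A·r₁^n + B·r₂^n.
From the initial conditions, A + B = -3 and r₁A + r₂B = -3.
Since r₁ - r₂ = √56: A = (-3 - (-3)r₂)/√56 = - \frac{3}{2} - \frac{9 \sqrt{14}}{28}, and B = -3 - A = - \frac{3}{2} + \frac{9 \sqrt{14}}{28}.
So f(n) = \left(- \frac{3}{2} - \frac{9 \sqrt{14}}{28}\right)\left(-2 + \sqrt{14}\right)^n + \left(- \frac{3}{2} + \frac{9 \sqrt{14}}{28}\right)\left(- \sqrt{14} - 2\right)^n.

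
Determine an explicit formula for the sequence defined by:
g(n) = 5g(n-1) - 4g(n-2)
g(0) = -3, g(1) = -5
Characteristic equation: x² - 5x + 4 = 0, which factors as (x - (1))(x - (4)) = 0.
Roots r₁ = 1, r₂ = 4 (distinct).
General solution: g(n) = A·(1)^n + B·(4)^n.
From g(0) = -3: A + B = -3.
From g(1) = -5: A + 4B = -5.
Solving: A = - \frac{7}{3}, B = - \frac{2}{3}.
So g(n) = - \frac{2 \cdot 4^{n}}{3} - \frac{7}{3}.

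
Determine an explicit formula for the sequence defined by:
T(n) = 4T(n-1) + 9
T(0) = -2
First-order linear non-homogeneous.
Homogeneous solution: T_h(n) = A·(4)^n.
Try constant particular solution T_p = K: K = 4K + 9 ⇒ K = -3.
General: T(n) = A·(4)^n - 3.
Apply T(0) = -2: A - 3 = -2 ⇒ A = 1.
So T(n) = 4^{n} - 3.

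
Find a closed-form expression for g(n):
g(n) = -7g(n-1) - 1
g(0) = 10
First-order linear non-homogeneous.
Homogeneous solution: g_h(n) = A·(-7)^n.
Try constant particular solution g_p = K: K = -7K - 1 ⇒ K = - \frac{1}{8}.
General: g(n) = A·(-7)^n - \frac{1}{8}.
Apply g(0) = 10: A - \frac{1}{8} = 10 ⇒ A = \frac{81}{8}.
So g(n) = \frac{81 \left(-7\right)^{n}}{8} - \frac{1}{8}.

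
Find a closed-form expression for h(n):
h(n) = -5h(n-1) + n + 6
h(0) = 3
First-order linear with linear forcing.
Homogeneous solution: h_h(n) = A·(-5)^n.
Try particular h_p(n) = pn + q. Substituting:
  pn + q = -5(p(n-1) + q) + n + 6.
Matching the n-coefficient: p = -5p + 1 ⇒ p = \frac{1}{6}.
Matching constants: q = 5p - 5q + 6 ⇒ q = \frac{41}{36}.
General: h(n) = A·(-5)^n + \frac{n}{6} + \frac{41}{36}.
Apply h(0) = 3: A + \frac{41}{36} = 3 ⇒ A = \frac{67}{36}.
So h(n) = \frac{67 \left(-5\right)^{n}}{36} + \frac{n}{6} + \frac{41}{36}.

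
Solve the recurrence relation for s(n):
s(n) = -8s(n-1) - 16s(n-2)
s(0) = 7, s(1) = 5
Characteristic equation: x² + 8x + 16 = 0, which is (x - (-4))².
Repeated root r = -4.
General solution: s(n) = (A + Bn)·(-4)^n.
From s(0) = 7: A = 7.
From s(1) = 5: (A + B)·(-4) = 5 ⇒ B = - \frac{33}{4}.
So s(n) = \left(7 - \frac{33 n}{4}\right) \cdot (-4)^n.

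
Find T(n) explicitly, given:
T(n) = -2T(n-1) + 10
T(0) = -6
First-order linear non-homogeneous.
Homogeneous solution: T_h(n) = A·(-2)^n.
Try constant particular solution T_p = K: K = -2K + 10 ⇒ K = \frac{10}{3}.
General: T(n) = A·(-2)^n + \frac{10}{3}.
Apply T(0) = -6: A + \frac{10}{3} = -6 ⇒ A = - \frac{28}{3}.
So T(n) = \frac{10}{3} - \frac{28 \left(-2\right)^{n}}{3}.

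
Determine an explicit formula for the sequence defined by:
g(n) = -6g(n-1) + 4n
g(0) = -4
First-order linear with linear forcing.
Homogeneous solution: g_h(n) = A·(-6)^n.
Try particular g_p(n) = pn + q. Substituting:
  pn + q = -6(p(n-1) + q) + 4n.
Matching the n-coefficient: p = -6p + 4 ⇒ p = \frac{4}{7}.
Matching constants: q = 6p - 6q ⇒ q = \frac{24}{49}.
General: g(n) = A·(-6)^n + \frac{4 n}{7} + \frac{24}{49}.
Apply g(0) = -4: A + \frac{24}{49} = -4 ⇒ A = - \frac{220}{49}.
So g(n) = - \frac{220 \left(-6\right)^{n}}{49} + \frac{4 n}{7} + \frac{24}{49}.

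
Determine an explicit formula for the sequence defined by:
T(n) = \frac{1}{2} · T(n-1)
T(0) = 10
Pure geometric recurrence with ratio \frac{1}{2}.
By induction T(n) = T(0) · (\frac{1}{2})^n = 10 \cdot 2^{- n}.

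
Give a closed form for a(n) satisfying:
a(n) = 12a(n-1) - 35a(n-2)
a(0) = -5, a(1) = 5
Characteristic equation: x² - 12x + 35 = 0, which factors as (x - (7))(x - (5)) = 0.
Roots r₁ = 7, r₂ = 5 (distinct).
General solution: a(n) = A·(7)^n + B·(5)^n.
From a(0) = -5: A + B = -5.
From a(1) = 5: 7A + 5B = 5.
Solving: A = 15, B = -20.
So a(n) = - 20 \cdot 5^{n} + 15 \cdot 7^{n}.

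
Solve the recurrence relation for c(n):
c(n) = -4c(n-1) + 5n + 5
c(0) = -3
First-order linear with linear forcing.
Homogeneous solution: c_h(n) = A·(-4)^n.
Try particular c_p(n) = pn + q. Substituting:
  pn + q = -4(p(n-1) + q) + 5n + 5.
Matching the n-coefficient: p = -4p + 5 ⇒ p = 1.
Matching constants: q = 4p - 4q + 5 ⇒ q = \frac{9}{5}.
General: c(n) = A·(-4)^n + n + \frac{9}{5}.
Apply c(0) = -3: A + \frac{9}{5} = -3 ⇒ A = - \frac{24}{5}.
So c(n) = - \frac{24 \left(-4\right)^{n}}{5} + n + \frac{9}{5}.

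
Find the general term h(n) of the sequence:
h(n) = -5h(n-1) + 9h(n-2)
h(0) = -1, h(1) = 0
Characteristic equation: x² + 5x - 9 = 0.
Discriminant Δ = (-5)² + 4·(9) = 61.
Roots r₁,₂ = (-5 ± √61)/2, so r₁ = - \frac{5}{2} + \frac{\sqrt{61}}{2}, r₂ = - \frac{\sqrt{61}}{2} - \frac{5}{2}.
General solution: h(n) = A·r₁^n + B·r₂^n.
From the initial conditions, A + B = -1 and r₁A + r₂B = 0.
Since r₁ - r₂ = √61: A = (0 - (-1)r₂)/√61 = - \frac{1}{2} - \frac{5 \sqrt{61}}{122}, and B = -1 - A = - \frac{1}{2} + \frac{5 \sqrt{61}}{122}.
So h(n) = \left(- \frac{1}{2} - \frac{5 \sqrt{61}}{122}\right)\left(- \frac{5}{2} + \frac{\sqrt{61}}{2}\right)^n + \left(- \frac{1}{2} + \frac{5 \sqrt{61}}{122}\right)\left(- \frac{\sqrt{61}}{2} - \frac{5}{2}\right)^n.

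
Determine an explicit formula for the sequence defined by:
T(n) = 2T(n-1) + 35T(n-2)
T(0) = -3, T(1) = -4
Characteristic equation: x² - 2x - 35 = 0, which factors as (x - (-5))(x - (7)) = 0.
Roots r₁ = -5, r₂ = 7 (distinct).
General solution: T(n) = A·(-5)^n + B·(7)^n.
From T(0) = -3: A + B = -3.
From T(1) = -4: -5A + 7B = -4.
Solving: A = - \frac{17}{12}, B = - \frac{19}{12}.
So T(n) = - \frac{17 \left(-5\right)^{n}}{12} - \frac{19 \cdot 7^{n}}{12}.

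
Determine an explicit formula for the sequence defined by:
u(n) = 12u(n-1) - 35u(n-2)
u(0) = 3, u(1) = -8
Characteristic equation: x² - 12x + 35 = 0, which factors as (x - (5))(x - (7)) = 0.
Roots r₁ = 5, r₂ = 7 (distinct).
General solution: u(n) = A·(5)^n + B·(7)^n.
From u(0) = 3: A + B = 3.
From u(1) = -8: 5A + 7B = -8.
Solving: A = \frac{29}{2}, B = - \frac{23}{2}.
So u(n) = \frac{29 \cdot 5^{n}}{2} - \frac{23 \cdot 7^{n}}{2}.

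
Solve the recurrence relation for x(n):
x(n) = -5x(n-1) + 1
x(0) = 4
First-order linear non-homogeneous.
Homogeneous solution: x_h(n) = A·(-5)^n.
Try constant particular solution x_p = K: K = -5K + 1 ⇒ K = \frac{1}{6}.
General: x(n) = A·(-5)^n + \frac{1}{6}.
Apply x(0) = 4: A + \frac{1}{6} = 4 ⇒ A = \frac{23}{6}.
So x(n) = \frac{23 \left(-5\right)^{n}}{6} + \frac{1}{6}.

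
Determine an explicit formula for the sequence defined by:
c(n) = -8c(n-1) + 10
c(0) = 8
First-order linear non-homogeneous.
Homogeneous solution: c_h(n) = A·(-8)^n.
Try constant particular solution c_p = K: K = -8K + 10 ⇒ K = \frac{10}{9}.
General: c(n) = A·(-8)^n + \frac{10}{9}.
Apply c(0) = 8: A + \frac{10}{9} = 8 ⇒ A = \frac{62}{9}.
So c(n) = \frac{62 \left(-8\right)^{n}}{9} + \frac{10}{9}.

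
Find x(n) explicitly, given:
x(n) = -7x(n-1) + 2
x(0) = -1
First-order linear non-homogeneous.
Homogeneous solution: x_h(n) = A·(-7)^n.
Try constant particular solution x_p = K: K = -7K + 2 ⇒ K = \frac{1}{4}.
General: x(n) = A·(-7)^n + \frac{1}{4}.
Apply x(0) = -1: A + \frac{1}{4} = -1 ⇒ A = - \frac{5}{4}.
So x(n) = \frac{1}{4} - \frac{5 \left(-7\right)^{n}}{4}.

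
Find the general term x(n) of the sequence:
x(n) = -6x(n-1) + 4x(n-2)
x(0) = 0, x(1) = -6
Characteristic equation: x² + 6x - 4 = 0.
Discriminant Δ = (-6)² + 4·(4) = 52.
Roots r₁,₂ = (-6 ± √52)/2, so r₁ = -3 + \sqrt{13}, r₂ = - \sqrt{13} - 3.
General solution: x(n) = A·r₁^n + B·r₂^n.
From the initial conditions, A + B = 0 and r₁A + r₂B = -6.
Since r₁ - r₂ = √52: A = (-6 - (0)r₂)/√52 = - \frac{3 \sqrt{13}}{13}, and B = 0 - A = \frac{3 \sqrt{13}}{13}.
So x(n) = \left(- \frac{3 \sqrt{13}}{13}\right)\left(-3 + \sqrt{13}\right)^n + \left(\frac{3 \sqrt{13}}{13}\right)\left(- \sqrt{13} - 3\right)^n.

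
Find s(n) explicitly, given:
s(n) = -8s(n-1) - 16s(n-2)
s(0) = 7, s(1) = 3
Characteristic equation: x² + 8x + 16 = 0, which is (x - (-4))².
Repeated root r = -4.
General solution: s(n) = (A + Bn)·(-4)^n.
From s(0) = 7: A = 7.
From s(1) = 3: (A + B)·(-4) = 3 ⇒ B = - \frac{31}{4}.
So s(n) = \left(7 - \frac{31 n}{4}\right) \cdot (-4)^n.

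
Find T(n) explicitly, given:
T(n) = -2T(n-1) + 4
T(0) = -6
First-order linear non-homogeneous.
Homogeneous solution: T_h(n) = A·(-2)^n.
Try constant particular solution T_p = K: K = -2K + 4 ⇒ K = \frac{4}{3}.
General: T(n) = A·(-2)^n + \frac{4}{3}.
Apply T(0) = -6: A + \frac{4}{3} = -6 ⇒ A = - \frac{22}{3}.
So T(n) = \frac{4}{3} - \frac{22 \left(-2\right)^{n}}{3}.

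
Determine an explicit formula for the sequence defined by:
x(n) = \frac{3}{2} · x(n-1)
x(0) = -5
Pure geometric recurrence with ratio \frac{3}{2}.
By induction x(n) = x(0) · (\frac{3}{2})^n = - 5 \left(\frac{3}{2}\right)^{n}.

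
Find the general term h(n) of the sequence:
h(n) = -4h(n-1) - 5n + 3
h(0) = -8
First-order linear with linear forcing.
Homogeneous solution: h_h(n) = A·(-4)^n.
Try particular h_p(n) = pn + q. Substituting:
  pn + q = -4(p(n-1) + q) - 5n + 3.
Matching the n-coefficient: p = -4p - 5 ⇒ p = -1.
Matching constants: q = 4p - 4q + 3 ⇒ q = - \frac{1}{5}.
General: h(n) = A·(-4)^n - n - \frac{1}{5}.
Apply h(0) = -8: A - \frac{1}{5} = -8 ⇒ A = - \frac{39}{5}.
So h(n) = - \frac{39 \left(-4\right)^{n}}{5} - n - \frac{1}{5}.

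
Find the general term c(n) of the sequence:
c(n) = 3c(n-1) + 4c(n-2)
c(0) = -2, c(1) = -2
Characteristic equation: x² - 3x - 4 = 0, which factors as (x - (4))(x - (-1)) = 0.
Roots r₁ = 4, r₂ = -1 (distinct).
General solution: c(n) = A·(4)^n + B·(-1)^n.
From c(0) = -2: A + B = -2.
From c(1) = -2: 4A - B = -2.
Solving: A = - \frac{4}{5}, B = - \frac{6}{5}.
So c(n) = - \frac{6 \left(-1\right)^{n}}{5} - \frac{4 \cdot 4^{n}}{5}.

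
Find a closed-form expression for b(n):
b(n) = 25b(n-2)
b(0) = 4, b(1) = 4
Characteristic equation: x² - 25 = 0, which factors as (x - (-5))(x - (5)) = 0.
Roots r₁ = -5, r₂ = 5 (distinct).
General solution: b(n) = A·(-5)^n + B·(5)^n.
From b(0) = 4: A + B = 4.
From b(1) = 4: -5A + 5B = 4.
Solving: A = \frac{8}{5}, B = \frac{12}{5}.
So b(n) = \frac{8 \left(-5\right)^{n}}{5} + \frac{12 \cdot 5^{n}}{5}.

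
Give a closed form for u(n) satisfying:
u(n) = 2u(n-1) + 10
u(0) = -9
First-order linear non-homogeneous.
Homogeneous solution: u_h(n) = A·(2)^n.
Try constant particular solution u_p = K: K = 2K + 10 ⇒ K = -10.
General: u(n) = A·(2)^n - 10.
Apply u(0) = -9: A - 10 = -9 ⇒ A = 1.
So u(n) = 2^{n} - 10.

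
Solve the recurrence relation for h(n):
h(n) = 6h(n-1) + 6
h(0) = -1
First-order linear non-homogeneous.
Homogeneous solution: h_h(n) = A·(6)^n.
Try constant particular solution h_p = K: K = 6K + 6 ⇒ K = - \frac{6}{5}.
General: h(n) = A·(6)^n - \frac{6}{5}.
Apply h(0) = -1: A - \frac{6}{5} = -1 ⇒ A = \frac{1}{5}.
So h(n) = \frac{6^{n}}{5} - \frac{6}{5}.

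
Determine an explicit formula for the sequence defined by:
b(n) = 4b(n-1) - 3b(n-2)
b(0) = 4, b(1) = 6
Characteristic equation: x² - 4x + 3 = 0, which factors as (x - (3))(x - (1)) = 0.
Roots r₁ = 3, r₂ = 1 (distinct).
General solution: b(n) = A·(3)^n + B·(1)^n.
From b(0) = 4: A + B = 4.
From b(1) = 6: 3A + B = 6.
Solving: A = 1, B = 3.
So b(n) = 3^{n} + 3.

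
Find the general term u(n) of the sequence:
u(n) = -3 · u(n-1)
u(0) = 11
Pure geometric recurrence with ratio -3.
By induction u(n) = u(0) · (-3)^n = 11 \left(-3\right)^{n}.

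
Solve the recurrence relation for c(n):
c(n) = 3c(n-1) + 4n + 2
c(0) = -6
First-order linear with linear forcing.
Homogeneous solution: c_h(n) = A·(3)^n.
Try particular c_p(n) = pn + q. Substituting:
  pn + q = 3(p(n-1) + q) + 4n + 2.
Matching the n-coefficient: p = 3p + 4 ⇒ p = -2.
Matching constants: q = -3p + 3q + 2 ⇒ q = -4.
General: c(n) = A·(3)^n - 2 n - 4.
Apply c(0) = -6: A - 4 = -6 ⇒ A = -2.
So c(n) = - 2 \cdot 3^{n} - 2 n - 4.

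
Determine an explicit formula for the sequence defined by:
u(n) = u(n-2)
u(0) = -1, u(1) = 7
Characteristic equation: x² - 1 = 0, which factors as (x - (1))(x - (-1)) = 0.
Roots r₁ = 1, r₂ = -1 (distinct).
General solution: u(n) = A·(1)^n + B·(-1)^n.
From u(0) = -1: A + B = -1.
From u(1) = 7: A - B = 7.
Solving: A = 3, B = -4.
So u(n) = 3 - 4 \left(-1\right)^{n}.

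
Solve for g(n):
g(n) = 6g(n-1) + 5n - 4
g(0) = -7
First-order linear with linear forcing.
Homogeneous solution: g_h(n) = A·(6)^n.
Try particular g_p(n) = pn + q. Substituting:
  pn + q = 6(p(n-1) + q) + 5n - 4.
Matching the n-coefficient: p = 6p + 5 ⇒ p = -1.
Matching constants: q = -6p + 6q - 4 ⇒ q = - \frac{2}{5}.
General: g(n) = A·(6)^n - n - \frac{2}{5}.
Apply g(0) = -7: A - \frac{2}{5} = -7 ⇒ A = - \frac{33}{5}.
So g(n) = - \frac{33 \cdot 6^{n}}{5} - n - \frac{2}{5}.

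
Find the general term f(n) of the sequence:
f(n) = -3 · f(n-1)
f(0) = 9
Pure geometric recurrence with ratio -3.
By induction f(n) = f(0) · (-3)^n = 9 \left(-3\right)^{n}.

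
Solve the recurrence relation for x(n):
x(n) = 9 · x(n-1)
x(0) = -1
Pure geometric recurrence with ratio 9.
By induction x(n) = x(0) · (9)^n = - 9^{n}.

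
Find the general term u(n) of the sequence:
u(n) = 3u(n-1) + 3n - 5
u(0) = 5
First-order linear with linear forcing.
Homogeneous solution: u_h(n) = A·(3)^n.
Try particular u_p(n) = pn + q. Substituting:
  pn + q = 3(p(n-1) + q) + 3n - 5.
Matching the n-coefficient: p = 3p + 3 ⇒ p = - \frac{3}{2}.
Matching constants: q = -3p + 3q - 5 ⇒ q = \frac{1}{4}.
General: u(n) = A·(3)^n - \frac{3 n}{2} + \frac{1}{4}.
Apply u(0) = 5: A + \frac{1}{4} = 5 ⇒ A = \frac{19}{4}.
So u(n) = \frac{19 \cdot 3^{n}}{4} - \frac{3 n}{2} + \frac{1}{4}.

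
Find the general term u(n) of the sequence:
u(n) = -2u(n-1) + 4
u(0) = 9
First-order linear non-homogeneous.
Homogeneous solution: u_h(n) = A·(-2)^n.
Try constant particular solution u_p = K: K = -2K + 4 ⇒ K = \frac{4}{3}.
General: u(n) = A·(-2)^n + \frac{4}{3}.
Apply u(0) = 9: A + \frac{4}{3} = 9 ⇒ A = \frac{23}{3}.
So u(n) = \frac{23 \left(-2\right)^{n}}{3} + \frac{4}{3}.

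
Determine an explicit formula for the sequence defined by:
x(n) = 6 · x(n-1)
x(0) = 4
Pure geometric recurrence with ratio 6.
By induction x(n) = x(0) · (6)^n = 4 \cdot 6^{n}.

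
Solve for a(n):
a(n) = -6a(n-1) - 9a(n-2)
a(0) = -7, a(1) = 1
Characteristic equation: x² + 6x + 9 = 0, which is (x - (-3))².
Repeated root r = -3.
General solution: a(n) = (A + Bn)·(-3)^n.
From a(0) = -7: A = -7.
From a(1) = 1: (A + B)·(-3) = 1 ⇒ B = \frac{20}{3}.
So a(n) = \left(\frac{20 n}{3} - 7\right) \cdot (-3)^n.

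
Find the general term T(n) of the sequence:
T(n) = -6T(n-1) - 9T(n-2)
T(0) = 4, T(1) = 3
Characteristic equation: x² + 6x + 9 = 0, which is (x - (-3))².
Repeated root r = -3.
General solution: T(n) = (A + Bn)·(-3)^n.
From T(0) = 4: A = 4.
From T(1) = 3: (A + B)·(-3) = 3 ⇒ B = -5.
So T(n) = \left(4 - 5 n\right) \cdot (-3)^n.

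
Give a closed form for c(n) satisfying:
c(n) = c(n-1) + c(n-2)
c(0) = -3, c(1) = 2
Characteristic equation: x² - x - 1 = 0.
Discriminant Δ = (1)² + 4·(1) = 5.
Roots r₁,₂ = (1 ± √5)/2, so r₁ = \frac{1}{2} + \frac{\sqrt{5}}{2}, r₂ = \frac{1}{2} - \frac{\sqrt{5}}{2}.
General solution: c(n) = A·r₁^n + B·r₂^n.
From the initial conditions, A + B = -3 and r₁A + r₂B = 2.
Since r₁ - r₂ = √5: A = (2 - (-3)r₂)/√5 = - \frac{3}{2} + \frac{7 \sqrt{5}}{10}, and B = -3 - A = - \frac{7 \sqrt{5}}{10} - \frac{3}{2}.
So c(n) = \left(- \frac{3}{2} + \frac{7 \sqrt{5}}{10}\right)\left(\frac{1}{2} + \frac{\sqrt{5}}{2}\right)^n + \left(- \frac{7 \sqrt{5}}{10} - \frac{3}{2}\right)\left(\frac{1}{2} - \frac{\sqrt{5}}{2}\right)^n.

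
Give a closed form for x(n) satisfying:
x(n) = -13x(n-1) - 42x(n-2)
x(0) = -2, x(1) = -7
Characteristic equation: x² + 13x + 42 = 0, which factors as (x - (-6))(x - (-7)) = 0.
Roots r₁ = -6, r₂ = -7 (distinct).
General solution: x(n) = A·(-6)^n + B·(-7)^n.
From x(0) = -2: A + B = -2.
From x(1) = -7: -6A - 7B = -7.
Solving: A = -21, B = 19.
So x(n) = - 21 \left(-6\right)^{n} + 19 \left(-7\right)^{n}.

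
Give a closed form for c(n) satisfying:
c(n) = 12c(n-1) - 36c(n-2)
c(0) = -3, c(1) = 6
Characteristic equation: x² - 12x + 36 = 0, which is (x - (6))².
Repeated root r = 6.
General solution: c(n) = (A + Bn)·(6)^n.
From c(0) = -3: A = -3.
From c(1) = 6: (A + B)·(6) = 6 ⇒ B = 4.
So c(n) = \left(4 n - 3\right) \cdot (6)^n.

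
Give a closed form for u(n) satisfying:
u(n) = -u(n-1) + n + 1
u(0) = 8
First-order linear with linear forcing.
Homogeneous solution: u_h(n) = A·(-1)^n.
Try particular u_p(n) = pn + q. Substituting:
  pn + q = -(p(n-1) + q) + n + 1.
Matching the n-coefficient: p = -p + 1 ⇒ p = \frac{1}{2}.
Matching constants: q = p - q + 1 ⇒ q = \frac{3}{4}.
General: u(n) = A·(-1)^n + \frac{n}{2} + \frac{3}{4}.
Apply u(0) = 8: A + \frac{3}{4} = 8 ⇒ A = \frac{29}{4}.
So u(n) = \frac{29 \left(-1\right)^{n}}{4} + \frac{n}{2} + \frac{3}{4}.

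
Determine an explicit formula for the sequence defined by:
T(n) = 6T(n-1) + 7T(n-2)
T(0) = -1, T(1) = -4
Characteristic equation: x² - 6x - 7 = 0, which factors as (x - (7))(x - (-1)) = 0.
Roots r₁ = 7, r₂ = -1 (distinct).
General solution: T(n) = A·(7)^n + B·(-1)^n.
From T(0) = -1: A + B = -1.
From T(1) = -4: 7A - B = -4.
Solving: A = - \frac{5}{8}, B = - \frac{3}{8}.
So T(n) = - \frac{3 \left(-1\right)^{n}}{8} - \frac{5 \cdot 7^{n}}{8}.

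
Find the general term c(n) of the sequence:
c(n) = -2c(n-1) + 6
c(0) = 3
First-order linear non-homogeneous.
Homogeneous solution: c_h(n) = A·(-2)^n.
Try constant particular solution c_p = K: K = -2K + 6 ⇒ K = 2.
General: c(n) = A·(-2)^n + 2.
Apply c(0) = 3: A + 2 = 3 ⇒ A = 1.
So c(n) = \left(-2\right)^{n} + 2.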